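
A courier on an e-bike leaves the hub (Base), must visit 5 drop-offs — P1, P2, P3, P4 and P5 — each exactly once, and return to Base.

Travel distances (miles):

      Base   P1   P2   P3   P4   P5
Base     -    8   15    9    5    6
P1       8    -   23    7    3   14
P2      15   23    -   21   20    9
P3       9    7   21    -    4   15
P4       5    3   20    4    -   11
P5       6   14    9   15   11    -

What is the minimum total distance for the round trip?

Minimum total distance: 51 miles.

There are 60 distinct closed tours to check (reversals are equivalent).
Base→P1→P2→P3→P4→P5→Base: 8+23+21+4+11+6 = 73
Base→P1→P2→P3→P5→P4→Base: 8+23+21+15+11+5 = 83
Base→P1→P2→P4→P3→P5→Base: 8+23+20+4+15+6 = 76
Base→P1→P2→P4→P5→P3→Base: 8+23+20+11+15+9 = 86
Base→P1→P2→P5→P3→P4→Base: 8+23+9+15+4+5 = 64
Base→P1→P2→P5→P4→P3→Base: 8+23+9+11+4+9 = 64
Base→P1→P3→P2→P4→P5→Base: 8+7+21+20+11+6 = 73
Base→P1→P3→P2→P5→P4→Base: 8+7+21+9+11+5 = 61
Base→P1→P3→P4→P2→P5→Base: 8+7+4+20+9+6 = 54
Base→P1→P3→P4→P5→P2→Base: 8+7+4+11+9+15 = 54
Base→P1→P3→P5→P2→P4→Base: 8+7+15+9+20+5 = 64
Base→P1→P3→P5→P4→P2→Base: 8+7+15+11+20+15 = 76
Base→P1→P4→P2→P3→P5→Base: 8+3+20+21+15+6 = 73
Base→P1→P4→P2→P5→P3→Base: 8+3+20+9+15+9 = 64
… (46 more)
Base→P1→P4→P3→P2→P5→Base: 8+3+4+21+9+6 = 51  ← best
The minimum is 51.
One optimal route: Base → P1 → P4 → P3 → P2 → P5 → Base (or its reverse).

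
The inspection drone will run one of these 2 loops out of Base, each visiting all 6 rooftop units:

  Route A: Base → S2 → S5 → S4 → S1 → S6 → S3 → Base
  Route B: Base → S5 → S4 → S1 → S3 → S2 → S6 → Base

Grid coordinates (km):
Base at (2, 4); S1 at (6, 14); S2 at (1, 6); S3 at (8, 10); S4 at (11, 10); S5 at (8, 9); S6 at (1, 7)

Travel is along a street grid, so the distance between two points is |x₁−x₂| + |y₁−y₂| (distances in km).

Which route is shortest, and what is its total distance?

Route A: 3 + 10 + 4 + 9 + 12 + 10 + 12 = 60
Route B: 11 + 4 + 9 + 6 + 11 + 1 + 4 = 46

Shortest is Route B, total 46 km.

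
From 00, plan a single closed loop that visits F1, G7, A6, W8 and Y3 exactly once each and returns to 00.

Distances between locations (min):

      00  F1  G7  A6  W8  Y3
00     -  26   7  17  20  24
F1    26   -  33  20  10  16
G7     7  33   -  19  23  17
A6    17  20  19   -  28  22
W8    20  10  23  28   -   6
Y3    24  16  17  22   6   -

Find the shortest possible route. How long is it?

77 min — the shortest possible round trip.

00 - F1 - G7 - A6 - W8 - Y3 - 00: 26+33+19+28+6+24 = 136
00 - F1 - G7 - A6 - Y3 - W8 - 00: 26+33+19+22+6+20 = 126
00 - F1 - G7 - W8 - A6 - Y3 - 00: 26+33+23+28+22+24 = 156
00 - F1 - G7 - W8 - Y3 - A6 - 00: 26+33+23+6+22+17 = 127
00 - F1 - G7 - Y3 - A6 - W8 - 00: 26+33+17+22+28+20 = 146
00 - F1 - G7 - Y3 - W8 - A6 - 00: 26+33+17+6+28+17 = 127
00 - F1 - A6 - G7 - W8 - Y3 - 00: 26+20+19+23+6+24 = 118
00 - F1 - A6 - G7 - Y3 - W8 - 00: 26+20+19+17+6+20 = 108
00 - F1 - A6 - W8 - G7 - Y3 - 00: 26+20+28+23+17+24 = 138
00 - F1 - A6 - W8 - Y3 - G7 - 00: 26+20+28+6+17+7 = 104
00 - F1 - A6 - Y3 - G7 - W8 - 00: 26+20+22+17+23+20 = 128
00 - F1 - A6 - Y3 - W8 - G7 - 00: 26+20+22+6+23+7 = 104
00 - F1 - W8 - G7 - A6 - Y3 - 00: 26+10+23+19+22+24 = 124
00 - F1 - W8 - G7 - Y3 - A6 - 00: 26+10+23+17+22+17 = 115
… (46 more)
00 - G7 - Y3 - W8 - F1 - A6 - 00: 7+17+6+10+20+17 = 77  ← best
The minimum is 77.
One optimal route: 00 → G7 → Y3 → W8 → F1 → A6 → 00 (or its reverse).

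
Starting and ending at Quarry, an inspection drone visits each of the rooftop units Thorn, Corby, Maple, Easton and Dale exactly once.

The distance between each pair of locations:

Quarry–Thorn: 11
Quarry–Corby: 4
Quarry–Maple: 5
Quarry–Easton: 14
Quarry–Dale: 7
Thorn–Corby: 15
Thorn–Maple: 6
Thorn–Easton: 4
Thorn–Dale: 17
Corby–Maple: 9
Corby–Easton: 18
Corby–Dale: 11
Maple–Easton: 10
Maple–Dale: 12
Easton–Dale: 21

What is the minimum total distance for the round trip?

Shortest round trip = 51.

With 5 stops there are 5!/2 = 60 distinct round trips (a route and its reverse cost the same).
Quarry→Thorn→Corby→Maple→Easton→Dale→Quarry: 11+15+9+10+21+7 = 73
Quarry→Thorn→Corby→Maple→Dale→Easton→Quarry: 11+15+9+12+21+14 = 82
Quarry→Thorn→Corby→Easton→Maple→Dale→Quarry: 11+15+18+10+12+7 = 73
Quarry→Thorn→Corby→Easton→Dale→Maple→Quarry: 11+15+18+21+12+5 = 82
Quarry→Thorn→Corby→Dale→Maple→Easton→Quarry: 11+15+11+12+10+14 = 73
Quarry→Thorn→Corby→Dale→Easton→Maple→Quarry: 11+15+11+21+10+5 = 73
Quarry→Thorn→Maple→Corby→Easton→Dale→Quarry: 11+6+9+18+21+7 = 72
Quarry→Thorn→Maple→Corby→Dale→Easton→Quarry: 11+6+9+11+21+14 = 72
Quarry→Thorn→Maple→Easton→Corby→Dale→Quarry: 11+6+10+18+11+7 = 63
Quarry→Thorn→Maple→Easton→Dale→Corby→Quarry: 11+6+10+21+11+4 = 63
Quarry→Thorn→Maple→Dale→Corby→Easton→Quarry: 11+6+12+11+18+14 = 72
Quarry→Thorn→Maple→Dale→Easton→Corby→Quarry: 11+6+12+21+18+4 = 72
Quarry→Thorn→Easton→Corby→Maple→Dale→Quarry: 11+4+18+9+12+7 = 61
Quarry→Thorn→Easton→Corby→Dale→Maple→Quarry: 11+4+18+11+12+5 = 61
… (46 more)
Quarry→Corby→Maple→Thorn→Easton→Dale→Quarry: 4+9+6+4+21+7 = 51  ← best
The minimum is 51.
One optimal route: Quarry → Corby → Maple → Thorn → Easton → Dale → Quarry (or its reverse).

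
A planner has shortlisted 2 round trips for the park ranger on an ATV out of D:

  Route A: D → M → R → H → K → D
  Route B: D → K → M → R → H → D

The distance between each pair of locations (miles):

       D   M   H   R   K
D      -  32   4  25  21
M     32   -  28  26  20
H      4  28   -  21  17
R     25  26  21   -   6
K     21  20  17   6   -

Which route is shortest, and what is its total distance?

92 miles — Route B is the shortest.

Route A: 32 + 26 + 21 + 17 + 21 = 117
Route B: 21 + 20 + 26 + 21 + 4 = 92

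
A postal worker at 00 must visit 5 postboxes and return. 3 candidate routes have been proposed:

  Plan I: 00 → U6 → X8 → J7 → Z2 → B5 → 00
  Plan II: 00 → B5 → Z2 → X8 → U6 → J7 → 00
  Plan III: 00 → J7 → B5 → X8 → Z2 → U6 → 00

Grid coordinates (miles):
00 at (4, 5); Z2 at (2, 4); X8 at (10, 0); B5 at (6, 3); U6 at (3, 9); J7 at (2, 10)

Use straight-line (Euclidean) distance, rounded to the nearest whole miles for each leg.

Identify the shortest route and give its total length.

Shortest is Plan II, total 33 miles.

Plan I: 4 + 11 + 13 + 6 + 4 + 3 = 41
Plan II: 3 + 4 + 9 + 11 + 1 + 5 = 33
Plan III: 5 + 8 + 5 + 9 + 5 + 4 = 36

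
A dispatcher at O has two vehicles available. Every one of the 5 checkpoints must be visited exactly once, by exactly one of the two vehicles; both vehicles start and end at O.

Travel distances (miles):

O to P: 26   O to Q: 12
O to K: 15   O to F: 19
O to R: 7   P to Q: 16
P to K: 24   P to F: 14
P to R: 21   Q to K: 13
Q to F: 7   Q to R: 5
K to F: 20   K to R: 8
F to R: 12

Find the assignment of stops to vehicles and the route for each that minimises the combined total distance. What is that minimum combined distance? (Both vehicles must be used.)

Try each way of splitting the stops between the two vehicles (each non-empty) and, for each split, find the best tour for each vehicle:
  {P} + {Q, K, F, R}: 52 + 54 = 106
  {Q} + {P, K, F, R}: 24 + 72 = 96
  {P, Q} + {K, F, R}: 54 + 54 = 108
  {K} + {P, Q, F, R}: 30 + 59 = 89
  {P, K} + {Q, F, R}: 65 + 38 = 103
  {Q, K} + {P, F, R}: 40 + 59 = 99
  … (15 splits in total)
  {P, Q, K, F} + {R}: 72 + 14 = 86  ← best
Best: vehicle 1 O → Q → F → P → K → O = 72; vehicle 2 O → R → O = 14; combined 86.

Minimum combined distance: 86 miles.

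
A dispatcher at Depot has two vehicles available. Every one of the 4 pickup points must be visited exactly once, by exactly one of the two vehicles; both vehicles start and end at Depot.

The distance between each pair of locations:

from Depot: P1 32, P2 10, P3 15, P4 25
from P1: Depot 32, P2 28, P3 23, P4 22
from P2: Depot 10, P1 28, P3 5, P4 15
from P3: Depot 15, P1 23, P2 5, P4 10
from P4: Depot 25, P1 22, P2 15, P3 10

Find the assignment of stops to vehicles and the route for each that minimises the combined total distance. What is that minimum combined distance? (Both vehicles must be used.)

99 — the smallest possible combined total.

Check every non-empty split of the stops between the two vehicles; for each half take its own optimal tour:
  {P1} + {P2, P3, P4}: 64 + 50 = 114
  {P2} + {P1, P3, P4}: 20 + 79 = 99
  {P1, P2} + {P3, P4}: 70 + 50 = 120
  {P3} + {P1, P2, P4}: 30 + 79 = 109
  {P1, P3} + {P2, P4}: 70 + 50 = 120
  {P2, P3} + {P1, P4}: 30 + 79 = 109
  … (7 splits in total)
Best: vehicle 1 Depot → P2 → Depot = 20; vehicle 2 Depot → P1 → P4 → P3 → Depot = 79; combined 99.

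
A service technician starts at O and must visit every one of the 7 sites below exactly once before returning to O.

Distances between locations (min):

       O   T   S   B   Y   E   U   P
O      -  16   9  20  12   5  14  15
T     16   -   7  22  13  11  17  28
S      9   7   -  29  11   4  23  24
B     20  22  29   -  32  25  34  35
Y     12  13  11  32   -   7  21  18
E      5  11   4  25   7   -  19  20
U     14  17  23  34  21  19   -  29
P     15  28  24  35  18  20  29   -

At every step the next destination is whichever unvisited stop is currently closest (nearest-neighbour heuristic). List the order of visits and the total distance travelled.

130 min along O → E → S → T → Y → P → U → B → O.

At O the remaining stops are E 5, S 9, Y 12, U 14, P 15, T 16, B 20; go to E.
At E the remaining stops are S 4, Y 7, T 11, U 19, P 20, B 25; go to S.
At S the remaining stops are T 7, Y 11, U 23, P 24, B 29; go to T.
At T the remaining stops are Y 13, U 17, B 22, P 28; go to Y.
At Y the remaining stops are P 18, U 21, B 32; go to P.
At P the remaining stops are U 29, B 35; go to U.
At U the remaining stops are B 34; go to B.
Return B→O: 20.
Total = 5 + 4 + 7 + 13 + 18 + 29 + 34 + 20 = 130.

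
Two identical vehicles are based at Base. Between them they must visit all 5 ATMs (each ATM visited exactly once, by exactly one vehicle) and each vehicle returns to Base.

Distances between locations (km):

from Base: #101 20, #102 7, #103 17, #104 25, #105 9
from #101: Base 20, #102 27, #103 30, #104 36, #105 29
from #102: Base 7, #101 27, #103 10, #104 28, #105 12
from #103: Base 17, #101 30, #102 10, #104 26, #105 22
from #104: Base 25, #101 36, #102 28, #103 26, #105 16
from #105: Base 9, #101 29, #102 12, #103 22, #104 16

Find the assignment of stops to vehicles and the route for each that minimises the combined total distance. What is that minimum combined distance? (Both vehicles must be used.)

There are 2^4 − 1 = 15 ways to divide the 5 stops into two non-empty groups. For each, the best each vehicle can do is its own shortest tour through its group:
  {#101} + {#102, #103, #104, #105}: 40 + 68 = 108
  {#102} + {#101, #103, #104, #105}: 14 + 101 = 115
  {#101, #102} + {#103, #104, #105}: 54 + 68 = 122
  {#103} + {#101, #102, #104, #105}: 34 + 91 = 125
  {#101, #103} + {#102, #104, #105}: 67 + 60 = 127
  {#102, #103} + {#101, #104, #105}: 34 + 81 = 115
  … (15 splits in total)
Best: vehicle 1 Base → #101 → Base = 40; vehicle 2 Base → #102 → #103 → #104 → #105 → Base = 68; combined 108.

Minimum combined distance: 108 km.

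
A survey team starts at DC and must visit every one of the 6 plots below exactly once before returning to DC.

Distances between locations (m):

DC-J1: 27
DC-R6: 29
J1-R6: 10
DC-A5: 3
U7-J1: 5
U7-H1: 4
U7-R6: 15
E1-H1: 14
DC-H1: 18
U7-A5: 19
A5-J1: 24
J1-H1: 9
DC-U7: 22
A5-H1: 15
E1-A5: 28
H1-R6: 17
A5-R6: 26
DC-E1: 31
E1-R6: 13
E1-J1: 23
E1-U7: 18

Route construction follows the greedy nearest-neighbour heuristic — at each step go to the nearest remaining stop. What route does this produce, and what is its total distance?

81 m along DC → A5 → H1 → U7 → J1 → R6 → E1 → DC.

DC → [A5:3 / H1:18 / U7:22 / J1:27 / R6:29 / E1:31] → A5 (3)
A5 → [H1:15 / U7:19 / J1:24 / R6:26 / E1:28] → H1 (15)
H1 → [U7:4 / J1:9 / E1:14 / R6:17] → U7 (4)
U7 → [J1:5 / R6:15 / E1:18] → J1 (5)
J1 → [R6:10 / E1:23] → R6 (10)
R6 → [E1:13] → E1 (13)
Return E1→DC: 31.
Total = 3 + 15 + 4 + 5 + 10 + 13 + 31 = 81.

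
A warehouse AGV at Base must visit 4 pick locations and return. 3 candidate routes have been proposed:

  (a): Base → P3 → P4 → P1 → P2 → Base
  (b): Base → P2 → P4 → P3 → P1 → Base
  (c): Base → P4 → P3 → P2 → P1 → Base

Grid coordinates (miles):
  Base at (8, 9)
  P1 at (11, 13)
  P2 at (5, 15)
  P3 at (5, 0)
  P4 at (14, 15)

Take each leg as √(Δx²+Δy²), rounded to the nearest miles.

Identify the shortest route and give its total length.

(a): 9 + 17 + 4 + 6 + 7 = 43
(b): 7 + 9 + 17 + 14 + 5 = 52
(c): 8 + 17 + 15 + 6 + 5 = 51

43 miles — (a) is the shortest.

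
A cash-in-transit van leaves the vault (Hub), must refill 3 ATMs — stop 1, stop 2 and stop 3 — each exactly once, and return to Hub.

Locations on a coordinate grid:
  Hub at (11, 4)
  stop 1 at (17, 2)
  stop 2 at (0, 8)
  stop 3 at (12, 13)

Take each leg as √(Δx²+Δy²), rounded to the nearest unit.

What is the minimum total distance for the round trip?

Minimum total distance: 43.

Hub - stop 1 - stop 2 - stop 3 - Hub: 6+18+13+9 = 46
Hub - stop 1 - stop 3 - stop 2 - Hub: 6+12+13+12 = 43
Hub - stop 2 - stop 1 - stop 3 - Hub: 12+18+12+9 = 51
The minimum is 43.
One optimal route: Hub → stop 1 → stop 3 → stop 2 → Hub (or its reverse).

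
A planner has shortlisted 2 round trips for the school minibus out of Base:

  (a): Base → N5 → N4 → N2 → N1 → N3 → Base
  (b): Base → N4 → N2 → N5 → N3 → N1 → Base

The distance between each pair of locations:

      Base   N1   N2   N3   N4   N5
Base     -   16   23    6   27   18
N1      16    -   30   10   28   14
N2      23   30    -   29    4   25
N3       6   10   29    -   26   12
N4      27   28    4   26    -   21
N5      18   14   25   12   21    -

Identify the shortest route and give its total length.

89 — (a) is the shortest.

(a): 18 + 21 + 4 + 30 + 10 + 6 = 89
(b): 27 + 4 + 25 + 12 + 10 + 16 = 94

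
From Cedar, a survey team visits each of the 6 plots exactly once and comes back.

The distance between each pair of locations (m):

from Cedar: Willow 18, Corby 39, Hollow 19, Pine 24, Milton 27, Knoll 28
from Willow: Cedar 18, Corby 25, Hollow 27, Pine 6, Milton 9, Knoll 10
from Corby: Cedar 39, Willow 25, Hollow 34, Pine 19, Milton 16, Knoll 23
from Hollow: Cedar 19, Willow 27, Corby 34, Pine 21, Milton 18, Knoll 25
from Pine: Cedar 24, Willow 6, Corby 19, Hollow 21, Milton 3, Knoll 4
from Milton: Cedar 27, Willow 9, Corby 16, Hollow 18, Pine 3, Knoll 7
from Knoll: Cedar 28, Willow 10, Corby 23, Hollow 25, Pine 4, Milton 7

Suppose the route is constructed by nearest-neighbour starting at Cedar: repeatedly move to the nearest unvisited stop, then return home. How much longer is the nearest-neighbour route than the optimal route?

The nearest-neighbour route is 6 m longer than optimal.

From Cedar: Willow=18, Hollow=19, Pine=24, Milton=27, Knoll=28, Corby=39 → choose Willow (18).
From Willow: Pine=6, Milton=9, Knoll=10, Corby=25, Hollow=27 → choose Pine (6).
From Pine: Milton=3, Knoll=4, Corby=19, Hollow=21 → choose Milton (3).
From Milton: Knoll=7, Corby=16, Hollow=18 → choose Knoll (7).
From Knoll: Corby=23, Hollow=25 → choose Corby (23).
From Corby: Hollow=34 → choose Hollow (34).
NN route Cedar → Willow → Pine → Milton → Knoll → Corby → Hollow → Cedar costs 110.
Optimal: Cedar → Willow → Pine → Knoll → Corby → Milton → Hollow → Cedar costs 104 (by enumerating all 360 distinct tours).
Excess = 110 − 104 = 6.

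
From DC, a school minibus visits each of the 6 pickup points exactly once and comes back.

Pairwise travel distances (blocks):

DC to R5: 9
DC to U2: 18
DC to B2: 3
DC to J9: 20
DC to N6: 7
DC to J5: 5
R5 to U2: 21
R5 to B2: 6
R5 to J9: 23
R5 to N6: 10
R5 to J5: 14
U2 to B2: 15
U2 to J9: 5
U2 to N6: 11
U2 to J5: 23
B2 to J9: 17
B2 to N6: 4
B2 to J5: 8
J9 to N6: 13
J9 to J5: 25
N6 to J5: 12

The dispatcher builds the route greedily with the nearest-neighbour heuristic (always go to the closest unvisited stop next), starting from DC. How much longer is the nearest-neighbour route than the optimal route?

From DC: B2=3, J5=5, N6=7, R5=9, U2=18, J9=20 → choose B2 (3).
From B2: N6=4, R5=6, J5=8, U2=15, J9=17 → choose N6 (4).
From N6: R5=10, U2=11, J5=12, J9=13 → choose R5 (10).
From R5: J5=14, U2=21, J9=23 → choose J5 (14).
From J5: U2=23, J9=25 → choose U2 (23).
From U2: J9=5 → choose J9 (5).
NN route DC → B2 → N6 → R5 → J5 → U2 → J9 → DC costs 79.
Optimal: DC → R5 → U2 → J9 → N6 → B2 → J5 → DC costs 65 (by enumerating all 360 distinct tours).
Excess = 79 − 65 = 14.

Excess over optimum: 14 blocks.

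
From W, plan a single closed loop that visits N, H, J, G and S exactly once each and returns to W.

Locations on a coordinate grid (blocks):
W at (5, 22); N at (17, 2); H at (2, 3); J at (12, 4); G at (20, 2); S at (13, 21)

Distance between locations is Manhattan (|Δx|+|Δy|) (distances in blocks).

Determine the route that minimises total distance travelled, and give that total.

There are 60 distinct closed tours to check (reversals are equivalent).
W→N→H→J→G→S→W: 32+16+11+10+26+9 = 104
W→N→H→J→S→G→W: 32+16+11+18+26+35 = 138
W→N→H→G→J→S→W: 32+16+19+10+18+9 = 104
W→N→H→G→S→J→W: 32+16+19+26+18+25 = 136
W→N→H→S→J→G→W: 32+16+29+18+10+35 = 140
W→N→H→S→G→J→W: 32+16+29+26+10+25 = 138
W→N→J→H→G→S→W: 32+7+11+19+26+9 = 104
W→N→J→H→S→G→W: 32+7+11+29+26+35 = 140
W→N→J→G→H→S→W: 32+7+10+19+29+9 = 106
W→N→J→G→S→H→W: 32+7+10+26+29+22 = 126
W→N→J→S→H→G→W: 32+7+18+29+19+35 = 140
W→N→J→S→G→H→W: 32+7+18+26+19+22 = 124
W→N→G→H→J→S→W: 32+3+19+11+18+9 = 92
W→N→G→H→S→J→W: 32+3+19+29+18+25 = 126
… (46 more)
W→H→N→G→J→S→W: 22+16+3+10+18+9 = 78  ← best
The minimum is 78.
One optimal route: W → H → N → G → J → S → W (or its reverse).

78 blocks — the shortest possible round trip.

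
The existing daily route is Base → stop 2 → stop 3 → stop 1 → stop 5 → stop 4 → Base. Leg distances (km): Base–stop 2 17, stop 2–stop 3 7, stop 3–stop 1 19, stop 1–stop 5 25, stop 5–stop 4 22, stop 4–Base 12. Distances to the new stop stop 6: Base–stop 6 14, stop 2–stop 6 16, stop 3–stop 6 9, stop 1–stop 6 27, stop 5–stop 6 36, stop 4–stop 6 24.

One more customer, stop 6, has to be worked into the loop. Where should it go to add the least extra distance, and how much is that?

Adding 13 km by placing stop 6 on the Base–stop 2 leg.

Insertion cost between consecutive stops i–j is d(i,stop 6) + d(stop 6,j) − d(i,j):
  between Base and stop 2: 14 + 16 − 17 = 13
  between stop 2 and stop 3: 16 + 9 − 7 = 18
  between stop 3 and stop 1: 9 + 27 − 19 = 17
  between stop 1 and stop 5: 27 + 36 − 25 = 38
  between stop 5 and stop 4: 36 + 24 − 22 = 38
  between stop 4 and Base: 24 + 14 − 12 = 26
Cheapest insertion is between Base and stop 2, adding 13.
New total = 102 + 13 = 115.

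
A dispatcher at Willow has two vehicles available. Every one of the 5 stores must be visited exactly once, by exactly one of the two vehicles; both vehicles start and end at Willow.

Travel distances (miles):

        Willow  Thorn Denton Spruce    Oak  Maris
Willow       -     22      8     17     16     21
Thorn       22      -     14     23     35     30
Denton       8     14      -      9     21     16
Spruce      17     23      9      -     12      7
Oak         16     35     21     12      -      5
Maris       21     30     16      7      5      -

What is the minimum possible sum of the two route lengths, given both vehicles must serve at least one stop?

There are 2^4 − 1 = 15 ways to divide the 5 stops into two non-empty groups. For each, the best each vehicle can do is its own shortest tour through its group:
  {Thorn} + {Denton, Spruce, Oak, Maris}: 44 + 45 = 89
  {Denton} + {Thorn, Spruce, Oak, Maris}: 16 + 73 = 89
  {Thorn, Denton} + {Spruce, Oak, Maris}: 44 + 45 = 89
  {Spruce} + {Thorn, Denton, Oak, Maris}: 34 + 73 = 107
  {Thorn, Spruce} + {Denton, Oak, Maris}: 62 + 45 = 107
  {Denton, Spruce} + {Thorn, Oak, Maris}: 34 + 73 = 107
  … (15 splits in total)
Best: vehicle 1 Willow → Thorn → Willow = 44; vehicle 2 Willow → Denton → Spruce → Maris → Oak → Willow = 45; combined 89.

Minimum combined distance: 89 miles.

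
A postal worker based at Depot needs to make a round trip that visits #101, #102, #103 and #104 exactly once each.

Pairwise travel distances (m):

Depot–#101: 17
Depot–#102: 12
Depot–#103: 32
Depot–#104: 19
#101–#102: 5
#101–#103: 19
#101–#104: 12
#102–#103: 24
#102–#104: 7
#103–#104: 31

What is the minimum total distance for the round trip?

Depot → #101 → #102 → #103 → #104 → Depot: 17+5+24+31+19 = 96
Depot → #101 → #102 → #104 → #103 → Depot: 17+5+7+31+32 = 92
Depot → #101 → #103 → #102 → #104 → Depot: 17+19+24+7+19 = 86
Depot → #101 → #103 → #104 → #102 → Depot: 17+19+31+7+12 = 86
Depot → #101 → #104 → #102 → #103 → Depot: 17+12+7+24+32 = 92
Depot → #101 → #104 → #103 → #102 → Depot: 17+12+31+24+12 = 96
Depot → #102 → #101 → #103 → #104 → Depot: 12+5+19+31+19 = 86
Depot → #102 → #101 → #104 → #103 → Depot: 12+5+12+31+32 = 92
Depot → #102 → #103 → #101 → #104 → Depot: 12+24+19+12+19 = 86
Depot → #102 → #104 → #101 → #103 → Depot: 12+7+12+19+32 = 82
Depot → #103 → #101 → #102 → #104 → Depot: 32+19+5+7+19 = 82
Depot → #103 → #102 → #101 → #104 → Depot: 32+24+5+12+19 = 92
The minimum is 82.
One optimal route: Depot → #102 → #104 → #101 → #103 → Depot (or its reverse).

Shortest round trip = 82 m.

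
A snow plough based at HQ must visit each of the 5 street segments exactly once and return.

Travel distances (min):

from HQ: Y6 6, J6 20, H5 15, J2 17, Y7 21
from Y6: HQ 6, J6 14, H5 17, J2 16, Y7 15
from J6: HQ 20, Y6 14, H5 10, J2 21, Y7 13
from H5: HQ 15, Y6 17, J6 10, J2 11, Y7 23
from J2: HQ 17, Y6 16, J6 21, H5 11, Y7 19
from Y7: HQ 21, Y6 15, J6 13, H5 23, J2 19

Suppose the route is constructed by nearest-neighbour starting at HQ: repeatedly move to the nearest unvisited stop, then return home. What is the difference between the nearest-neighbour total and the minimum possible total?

Excess over optimum: 9 min.

HQ: Y6=6, H5=15, J2=17, J6=20, Y7=21 ⇒ Y6
Y6: J6=14, Y7=15, J2=16, H5=17 ⇒ J6
J6: H5=10, Y7=13, J2=21 ⇒ H5
H5: J2=11, Y7=23 ⇒ J2
J2: Y7=19 ⇒ Y7
NN route HQ → Y6 → J6 → H5 → J2 → Y7 → HQ costs 81.
Optimal: HQ → Y6 → Y7 → J6 → H5 → J2 → HQ costs 72 (by enumerating all 60 distinct tours).
Excess = 81 − 72 = 9.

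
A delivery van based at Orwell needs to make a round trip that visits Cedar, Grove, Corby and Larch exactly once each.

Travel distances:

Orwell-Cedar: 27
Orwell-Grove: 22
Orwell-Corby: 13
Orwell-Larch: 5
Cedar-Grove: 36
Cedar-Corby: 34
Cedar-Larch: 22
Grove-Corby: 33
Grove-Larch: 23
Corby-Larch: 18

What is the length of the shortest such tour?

109 — the shortest possible round trip.

There are 12 distinct closed tours to check (reversals are equivalent).
Orwell - Cedar - Grove - Corby - Larch - Orwell: 27+36+33+18+5 = 119
Orwell - Cedar - Grove - Larch - Corby - Orwell: 27+36+23+18+13 = 117
Orwell - Cedar - Corby - Grove - Larch - Orwell: 27+34+33+23+5 = 122
Orwell - Cedar - Corby - Larch - Grove - Orwell: 27+34+18+23+22 = 124
Orwell - Cedar - Larch - Grove - Corby - Orwell: 27+22+23+33+13 = 118
Orwell - Cedar - Larch - Corby - Grove - Orwell: 27+22+18+33+22 = 122
Orwell - Grove - Cedar - Corby - Larch - Orwell: 22+36+34+18+5 = 115
Orwell - Grove - Cedar - Larch - Corby - Orwell: 22+36+22+18+13 = 111
Orwell - Grove - Corby - Cedar - Larch - Orwell: 22+33+34+22+5 = 116
Orwell - Grove - Larch - Cedar - Corby - Orwell: 22+23+22+34+13 = 114
Orwell - Corby - Cedar - Grove - Larch - Orwell: 13+34+36+23+5 = 111
Orwell - Corby - Grove - Cedar - Larch - Orwell: 13+33+36+22+5 = 109
The minimum is 109.
One optimal route: Orwell → Corby → Grove → Cedar → Larch → Orwell (or its reverse).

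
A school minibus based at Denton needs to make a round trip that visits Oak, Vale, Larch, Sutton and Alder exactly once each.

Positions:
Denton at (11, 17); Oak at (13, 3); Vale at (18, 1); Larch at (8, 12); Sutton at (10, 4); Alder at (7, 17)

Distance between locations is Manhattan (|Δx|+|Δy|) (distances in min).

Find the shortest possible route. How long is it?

There are 60 distinct closed tours to check (reversals are equivalent).
Denton→Oak→Vale→Larch→Sutton→Alder→Denton: 16+7+21+10+16+4 = 74
Denton→Oak→Vale→Larch→Alder→Sutton→Denton: 16+7+21+6+16+14 = 80
Denton→Oak→Vale→Sutton→Larch→Alder→Denton: 16+7+11+10+6+4 = 54
Denton→Oak→Vale→Sutton→Alder→Larch→Denton: 16+7+11+16+6+8 = 64
Denton→Oak→Vale→Alder→Larch→Sutton→Denton: 16+7+27+6+10+14 = 80
Denton→Oak→Vale→Alder→Sutton→Larch→Denton: 16+7+27+16+10+8 = 84
Denton→Oak→Larch→Vale→Sutton→Alder→Denton: 16+14+21+11+16+4 = 82
Denton→Oak→Larch→Vale→Alder→Sutton→Denton: 16+14+21+27+16+14 = 108
Denton→Oak→Larch→Sutton→Vale→Alder→Denton: 16+14+10+11+27+4 = 82
Denton→Oak→Larch→Sutton→Alder→Vale→Denton: 16+14+10+16+27+23 = 106
Denton→Oak→Larch→Alder→Vale→Sutton→Denton: 16+14+6+27+11+14 = 88
Denton→Oak→Larch→Alder→Sutton→Vale→Denton: 16+14+6+16+11+23 = 86
Denton→Oak→Sutton→Vale→Larch→Alder→Denton: 16+4+11+21+6+4 = 62
Denton→Oak→Sutton→Vale→Alder→Larch→Denton: 16+4+11+27+6+8 = 72
… (46 more)
The minimum is 54.
One optimal route: Denton → Oak → Vale → Sutton → Larch → Alder → Denton (or its reverse).

54 min — the shortest possible round trip.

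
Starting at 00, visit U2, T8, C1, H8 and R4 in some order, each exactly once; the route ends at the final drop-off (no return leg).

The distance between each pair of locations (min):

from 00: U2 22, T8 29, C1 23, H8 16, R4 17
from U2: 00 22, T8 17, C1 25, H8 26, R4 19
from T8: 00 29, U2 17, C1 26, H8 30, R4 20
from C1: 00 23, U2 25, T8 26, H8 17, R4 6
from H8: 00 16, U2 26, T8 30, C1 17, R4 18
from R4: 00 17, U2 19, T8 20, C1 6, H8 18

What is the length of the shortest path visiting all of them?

Shortest open route: 75 min.

There are 5! = 120 possible orderings.
00 → U2 → T8 → C1 → H8 → R4: 22+17+26+17+18 = 100
00 → U2 → T8 → C1 → R4 → H8: 22+17+26+6+18 = 89
00 → U2 → T8 → H8 → C1 → R4: 22+17+30+17+6 = 92
00 → U2 → T8 → H8 → R4 → C1: 22+17+30+18+6 = 93
00 → U2 → T8 → R4 → C1 → H8: 22+17+20+6+17 = 82
00 → U2 → T8 → R4 → H8 → C1: 22+17+20+18+17 = 94
00 → U2 → C1 → T8 → H8 → R4: 22+25+26+30+18 = 121
00 → U2 → C1 → T8 → R4 → H8: 22+25+26+20+18 = 111
00 → U2 → C1 → H8 → T8 → R4: 22+25+17+30+20 = 114
00 → U2 → C1 → H8 → R4 → T8: 22+25+17+18+20 = 102
00 → U2 → C1 → R4 → T8 → H8: 22+25+6+20+30 = 103
00 → U2 → C1 → R4 → H8 → T8: 22+25+6+18+30 = 101
00 → U2 → H8 → T8 → C1 → R4: 22+26+30+26+6 = 110
00 → U2 → H8 → T8 → R4 → C1: 22+26+30+20+6 = 104
… (106 more)
00 → H8 → C1 → R4 → U2 → T8: 16+17+6+19+17 = 75  ← best
The minimum is 75.
One shortest path: 00 → H8 → C1 → R4 → U2 → T8.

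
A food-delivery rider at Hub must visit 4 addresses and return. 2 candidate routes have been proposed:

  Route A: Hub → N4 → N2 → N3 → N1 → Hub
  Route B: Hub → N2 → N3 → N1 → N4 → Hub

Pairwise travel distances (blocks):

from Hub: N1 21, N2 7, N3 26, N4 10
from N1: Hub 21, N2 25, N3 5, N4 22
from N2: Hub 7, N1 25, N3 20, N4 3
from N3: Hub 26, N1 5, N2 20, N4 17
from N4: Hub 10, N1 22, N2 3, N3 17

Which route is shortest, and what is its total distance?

Route A: 10 + 3 + 20 + 5 + 21 = 59
Route B: 7 + 20 + 5 + 22 + 10 = 64

Shortest is Route A, total 59 blocks.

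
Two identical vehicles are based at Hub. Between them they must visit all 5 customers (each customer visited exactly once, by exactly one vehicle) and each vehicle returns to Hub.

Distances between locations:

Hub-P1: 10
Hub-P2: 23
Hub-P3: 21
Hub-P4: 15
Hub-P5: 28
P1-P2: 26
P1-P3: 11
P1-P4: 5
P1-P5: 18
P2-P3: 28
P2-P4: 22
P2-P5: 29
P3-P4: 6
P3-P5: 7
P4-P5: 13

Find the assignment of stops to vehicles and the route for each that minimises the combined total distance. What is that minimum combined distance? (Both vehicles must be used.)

There are 2^4 − 1 = 15 ways to divide the 5 stops into two non-empty groups. For each, the best each vehicle can do is its own shortest tour through its group:
  {P1} + {P2, P3, P4, P5}: 20 + 80 = 100
  {P2} + {P1, P3, P4, P5}: 46 + 56 = 102
  {P1, P2} + {P3, P4, P5}: 59 + 56 = 115
  {P3} + {P1, P2, P4, P5}: 42 + 80 = 122
  {P1, P3} + {P2, P4, P5}: 42 + 80 = 122
  {P2, P3} + {P1, P4, P5}: 72 + 56 = 128
  … (15 splits in total)
Best: vehicle 1 Hub → P1 → Hub = 20; vehicle 2 Hub → P2 → P5 → P3 → P4 → Hub = 80; combined 100.

Minimum combined distance: 100.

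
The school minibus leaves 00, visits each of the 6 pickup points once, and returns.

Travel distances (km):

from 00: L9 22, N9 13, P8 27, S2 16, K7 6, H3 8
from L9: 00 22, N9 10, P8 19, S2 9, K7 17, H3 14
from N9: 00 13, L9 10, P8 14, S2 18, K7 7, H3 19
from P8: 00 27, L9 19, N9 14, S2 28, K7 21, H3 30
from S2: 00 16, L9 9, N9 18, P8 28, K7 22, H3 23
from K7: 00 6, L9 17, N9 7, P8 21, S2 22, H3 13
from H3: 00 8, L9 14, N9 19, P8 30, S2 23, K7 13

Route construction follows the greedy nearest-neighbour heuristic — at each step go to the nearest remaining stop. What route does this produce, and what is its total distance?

00 → [K7:6 / H3:8 / N9:13 / S2:16 / L9:22 / P8:27] → K7 (6)
K7 → [N9:7 / H3:13 / L9:17 / P8:21 / S2:22] → N9 (7)
N9 → [L9:10 / P8:14 / S2:18 / H3:19] → L9 (10)
L9 → [S2:9 / H3:14 / P8:19] → S2 (9)
S2 → [H3:23 / P8:28] → H3 (23)
H3 → [P8:30] → P8 (30)
Return P8→00: 27.
Total = 6 + 7 + 10 + 9 + 23 + 30 + 27 = 112.

Total distance 112 km via the nearest-neighbour route 00 → K7 → N9 → L9 → S2 → H3 → P8 → 00.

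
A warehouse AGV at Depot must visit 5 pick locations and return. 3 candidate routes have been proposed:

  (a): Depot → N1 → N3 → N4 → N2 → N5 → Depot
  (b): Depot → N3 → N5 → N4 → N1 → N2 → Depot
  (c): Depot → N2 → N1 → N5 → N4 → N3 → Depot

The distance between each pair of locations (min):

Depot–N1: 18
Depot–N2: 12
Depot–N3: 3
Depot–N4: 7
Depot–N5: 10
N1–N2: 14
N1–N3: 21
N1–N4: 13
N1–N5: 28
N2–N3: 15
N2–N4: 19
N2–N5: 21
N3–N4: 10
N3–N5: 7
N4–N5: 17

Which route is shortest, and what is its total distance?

(a): 18 + 21 + 10 + 19 + 21 + 10 = 99
(b): 3 + 7 + 17 + 13 + 14 + 12 = 66
(c): 12 + 14 + 28 + 17 + 10 + 3 = 84

66 min — (b) is the shortest.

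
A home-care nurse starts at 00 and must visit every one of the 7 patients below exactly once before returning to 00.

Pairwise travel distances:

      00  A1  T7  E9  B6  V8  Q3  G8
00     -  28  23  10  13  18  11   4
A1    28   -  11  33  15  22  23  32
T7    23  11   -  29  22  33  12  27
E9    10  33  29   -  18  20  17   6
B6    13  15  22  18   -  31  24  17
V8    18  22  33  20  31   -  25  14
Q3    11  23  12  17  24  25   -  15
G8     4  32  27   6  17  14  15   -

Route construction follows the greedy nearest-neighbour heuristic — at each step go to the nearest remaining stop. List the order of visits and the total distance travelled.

Total distance 114 via the nearest-neighbour route 00 → G8 → E9 → Q3 → T7 → A1 → B6 → V8 → 00.

From 00: distances to unvisited — G8=4, E9=10, Q3=11, B6=13, V8=18, T7=23, A1=28. Nearest is G8 (4).
From G8: distances to unvisited — E9=6, V8=14, Q3=15, B6=17, T7=27, A1=32. Nearest is E9 (6).
From E9: distances to unvisited — Q3=17, B6=18, V8=20, T7=29, A1=33. Nearest is Q3 (17).
From Q3: distances to unvisited — T7=12, A1=23, B6=24, V8=25. Nearest is T7 (12).
From T7: distances to unvisited — A1=11, B6=22, V8=33. Nearest is A1 (11).
From A1: distances to unvisited — B6=15, V8=22. Nearest is B6 (15).
From B6: distances to unvisited — V8=31. Nearest is V8 (31).
Return V8→00: 18.
Total = 4 + 6 + 17 + 12 + 11 + 15 + 31 + 18 = 114.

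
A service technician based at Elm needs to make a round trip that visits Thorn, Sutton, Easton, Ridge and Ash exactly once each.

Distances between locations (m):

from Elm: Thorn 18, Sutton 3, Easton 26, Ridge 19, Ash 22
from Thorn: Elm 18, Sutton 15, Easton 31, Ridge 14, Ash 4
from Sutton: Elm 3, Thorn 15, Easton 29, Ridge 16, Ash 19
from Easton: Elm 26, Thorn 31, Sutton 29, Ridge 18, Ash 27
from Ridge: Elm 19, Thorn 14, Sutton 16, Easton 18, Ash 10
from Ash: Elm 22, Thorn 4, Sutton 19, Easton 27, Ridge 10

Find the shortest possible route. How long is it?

With 5 stops there are 5!/2 = 60 distinct round trips (a route and its reverse cost the same).
Elm→Thorn→Sutton→Easton→Ridge→Ash→Elm: 18+15+29+18+10+22 = 112
Elm→Thorn→Sutton→Easton→Ash→Ridge→Elm: 18+15+29+27+10+19 = 118
Elm→Thorn→Sutton→Ridge→Easton→Ash→Elm: 18+15+16+18+27+22 = 116
Elm→Thorn→Sutton→Ridge→Ash→Easton→Elm: 18+15+16+10+27+26 = 112
Elm→Thorn→Sutton→Ash→Easton→Ridge→Elm: 18+15+19+27+18+19 = 116
Elm→Thorn→Sutton→Ash→Ridge→Easton→Elm: 18+15+19+10+18+26 = 106
Elm→Thorn→Easton→Sutton→Ridge→Ash→Elm: 18+31+29+16+10+22 = 126
Elm→Thorn→Easton→Sutton→Ash→Ridge→Elm: 18+31+29+19+10+19 = 126
Elm→Thorn→Easton→Ridge→Sutton→Ash→Elm: 18+31+18+16+19+22 = 124
Elm→Thorn→Easton→Ridge→Ash→Sutton→Elm: 18+31+18+10+19+3 = 99
Elm→Thorn→Easton→Ash→Sutton→Ridge→Elm: 18+31+27+19+16+19 = 130
Elm→Thorn→Easton→Ash→Ridge→Sutton→Elm: 18+31+27+10+16+3 = 105
Elm→Thorn→Ridge→Sutton→Easton→Ash→Elm: 18+14+16+29+27+22 = 126
Elm→Thorn→Ridge→Sutton→Ash→Easton→Elm: 18+14+16+19+27+26 = 120
… (46 more)
Elm→Sutton→Thorn→Ash→Ridge→Easton→Elm: 3+15+4+10+18+26 = 76  ← best
The minimum is 76.
One optimal route: Elm → Sutton → Thorn → Ash → Ridge → Easton → Elm (or its reverse).

Shortest round trip = 76 m.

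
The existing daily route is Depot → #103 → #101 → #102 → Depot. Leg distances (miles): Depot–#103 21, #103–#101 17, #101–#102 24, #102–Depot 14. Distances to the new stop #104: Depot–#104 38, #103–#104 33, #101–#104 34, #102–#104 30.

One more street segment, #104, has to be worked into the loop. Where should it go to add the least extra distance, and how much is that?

Minimum extra distance: 40 miles, inserting #104 between #101 and #102.

Insertion cost between consecutive stops i–j is d(i,#104) + d(#104,j) − d(i,j):
  between Depot and #103: 38 + 33 − 21 = 50
  between #103 and #101: 33 + 34 − 17 = 50
  between #101 and #102: 34 + 30 − 24 = 40
  between #102 and Depot: 30 + 38 − 14 = 54
Cheapest insertion is between #101 and #102, adding 40.
New total = 76 + 40 = 116.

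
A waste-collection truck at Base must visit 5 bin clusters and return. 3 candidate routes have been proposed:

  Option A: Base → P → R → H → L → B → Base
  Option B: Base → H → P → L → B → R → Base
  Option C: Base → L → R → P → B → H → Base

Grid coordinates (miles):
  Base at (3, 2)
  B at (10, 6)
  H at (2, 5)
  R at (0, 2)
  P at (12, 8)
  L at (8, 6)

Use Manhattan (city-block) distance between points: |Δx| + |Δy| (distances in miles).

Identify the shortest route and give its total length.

Shortest is Option B, total 42 miles.

Option A: 15 + 18 + 5 + 7 + 2 + 11 = 58
Option B: 4 + 13 + 6 + 2 + 14 + 3 = 42
Option C: 9 + 12 + 18 + 4 + 9 + 4 = 56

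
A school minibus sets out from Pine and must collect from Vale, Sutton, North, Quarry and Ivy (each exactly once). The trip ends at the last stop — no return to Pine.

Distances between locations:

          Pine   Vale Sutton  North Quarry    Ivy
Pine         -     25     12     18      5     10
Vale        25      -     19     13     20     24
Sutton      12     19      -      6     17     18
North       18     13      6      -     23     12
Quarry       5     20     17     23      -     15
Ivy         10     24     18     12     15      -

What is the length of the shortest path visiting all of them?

There are 5! = 120 possible orderings.
Pine → Vale → Sutton → North → Quarry → Ivy: 25+19+6+23+15 = 88
Pine → Vale → Sutton → North → Ivy → Quarry: 25+19+6+12+15 = 77
Pine → Vale → Sutton → Quarry → North → Ivy: 25+19+17+23+12 = 96
Pine → Vale → Sutton → Quarry → Ivy → North: 25+19+17+15+12 = 88
Pine → Vale → Sutton → Ivy → North → Quarry: 25+19+18+12+23 = 97
Pine → Vale → Sutton → Ivy → Quarry → North: 25+19+18+15+23 = 100
Pine → Vale → North → Sutton → Quarry → Ivy: 25+13+6+17+15 = 76
Pine → Vale → North → Sutton → Ivy → Quarry: 25+13+6+18+15 = 77
Pine → Vale → North → Quarry → Sutton → Ivy: 25+13+23+17+18 = 96
Pine → Vale → North → Quarry → Ivy → Sutton: 25+13+23+15+18 = 94
Pine → Vale → North → Ivy → Sutton → Quarry: 25+13+12+18+17 = 85
Pine → Vale → North → Ivy → Quarry → Sutton: 25+13+12+15+17 = 82
Pine → Vale → Quarry → Sutton → North → Ivy: 25+20+17+6+12 = 80
Pine → Vale → Quarry → Sutton → Ivy → North: 25+20+17+18+12 = 92
… (106 more)
Pine → Quarry → Ivy → Sutton → North → Vale: 5+15+18+6+13 = 57  ← best
The minimum is 57.
One shortest path: Pine → Quarry → Ivy → Sutton → North → Vale.

Minimum one-way distance = 57.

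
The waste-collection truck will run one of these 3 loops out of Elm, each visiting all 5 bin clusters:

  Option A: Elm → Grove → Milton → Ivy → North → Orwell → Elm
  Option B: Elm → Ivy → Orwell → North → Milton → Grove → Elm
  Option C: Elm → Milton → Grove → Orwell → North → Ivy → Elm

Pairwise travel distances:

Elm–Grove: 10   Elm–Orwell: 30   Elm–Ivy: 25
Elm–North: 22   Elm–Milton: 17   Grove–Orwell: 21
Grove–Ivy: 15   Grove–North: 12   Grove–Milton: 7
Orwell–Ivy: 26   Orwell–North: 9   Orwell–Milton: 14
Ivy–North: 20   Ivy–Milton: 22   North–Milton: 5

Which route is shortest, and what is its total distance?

82 — Option B is the shortest.

Option A: 10 + 7 + 22 + 20 + 9 + 30 = 98
Option B: 25 + 26 + 9 + 5 + 7 + 10 = 82
Option C: 17 + 7 + 21 + 9 + 20 + 25 = 99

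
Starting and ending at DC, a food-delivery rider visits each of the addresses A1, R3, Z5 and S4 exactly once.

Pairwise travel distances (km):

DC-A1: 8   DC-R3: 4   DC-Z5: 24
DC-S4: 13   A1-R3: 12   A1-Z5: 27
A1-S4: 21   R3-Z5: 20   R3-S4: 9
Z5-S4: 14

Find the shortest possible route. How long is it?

DC → A1 → R3 → Z5 → S4 → DC: 8+12+20+14+13 = 67
DC → A1 → R3 → S4 → Z5 → DC: 8+12+9+14+24 = 67
DC → A1 → Z5 → R3 → S4 → DC: 8+27+20+9+13 = 77
DC → A1 → Z5 → S4 → R3 → DC: 8+27+14+9+4 = 62
DC → A1 → S4 → R3 → Z5 → DC: 8+21+9+20+24 = 82
DC → A1 → S4 → Z5 → R3 → DC: 8+21+14+20+4 = 67
DC → R3 → A1 → Z5 → S4 → DC: 4+12+27+14+13 = 70
DC → R3 → A1 → S4 → Z5 → DC: 4+12+21+14+24 = 75
DC → R3 → Z5 → A1 → S4 → DC: 4+20+27+21+13 = 85
DC → R3 → S4 → A1 → Z5 → DC: 4+9+21+27+24 = 85
DC → Z5 → A1 → R3 → S4 → DC: 24+27+12+9+13 = 85
DC → Z5 → R3 → A1 → S4 → DC: 24+20+12+21+13 = 90
The minimum is 62.
One optimal route: DC → A1 → Z5 → S4 → R3 → DC (or its reverse).

62 km — the shortest possible round trip.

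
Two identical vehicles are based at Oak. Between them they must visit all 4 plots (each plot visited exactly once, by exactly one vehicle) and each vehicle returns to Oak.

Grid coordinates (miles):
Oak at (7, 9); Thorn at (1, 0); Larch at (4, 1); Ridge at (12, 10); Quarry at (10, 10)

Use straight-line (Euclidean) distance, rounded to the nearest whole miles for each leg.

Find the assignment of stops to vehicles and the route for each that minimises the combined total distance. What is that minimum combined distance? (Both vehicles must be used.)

Try each way of splitting the stops between the two vehicles (each non-empty) and, for each split, find the best tour for each vehicle:
  {Thorn} + {Larch, Ridge, Quarry}: 22 + 26 = 48
  {Larch} + {Thorn, Ridge, Quarry}: 18 + 31 = 49
  {Thorn, Larch} + {Ridge, Quarry}: 23 + 10 = 33
  {Ridge} + {Thorn, Larch, Quarry}: 10 + 28 = 38
  {Thorn, Ridge} + {Larch, Quarry}: 31 + 23 = 54
  {Larch, Ridge} + {Thorn, Quarry}: 26 + 27 = 53
  … (7 splits in total)
Best: vehicle 1 Oak → Thorn → Larch → Oak = 23; vehicle 2 Oak → Ridge → Quarry → Oak = 10; combined 33.

33 miles — the smallest possible combined total.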